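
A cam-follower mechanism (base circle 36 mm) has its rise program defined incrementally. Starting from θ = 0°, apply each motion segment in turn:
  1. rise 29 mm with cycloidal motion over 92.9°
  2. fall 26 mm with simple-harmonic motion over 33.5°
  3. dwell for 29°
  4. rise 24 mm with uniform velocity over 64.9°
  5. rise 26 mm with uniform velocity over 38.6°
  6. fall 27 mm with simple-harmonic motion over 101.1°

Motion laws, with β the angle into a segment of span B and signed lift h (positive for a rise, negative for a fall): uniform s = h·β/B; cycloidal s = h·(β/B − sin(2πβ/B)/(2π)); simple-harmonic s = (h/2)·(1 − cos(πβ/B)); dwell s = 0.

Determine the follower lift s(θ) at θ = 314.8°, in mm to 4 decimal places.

seg 1 [0°–92.9°] cycloidal, h=29: full span → s += 29 → s = 29.0000
seg 2 [92.9°–126.4°] simple-harmonic, h=-26: full span → s += -26 → s = 3.0000
seg 3 [126.4°–155.4°] dwell: s stays 3.0000
seg 4 [155.4°–220.3°] uniform, h=24: full span → s += 24 → s = 27.0000
seg 5 [220.3°–258.9°] uniform, h=26: full span → s += 26 → s = 53.0000
seg 6 [258.9°–360°] simple-harmonic, h=-27: θ=314.8° here. β=55.9, B=101.1. -27/2·(1 − cos(π·0.5529)) = -15.7340 → s = 37.2660

37.2660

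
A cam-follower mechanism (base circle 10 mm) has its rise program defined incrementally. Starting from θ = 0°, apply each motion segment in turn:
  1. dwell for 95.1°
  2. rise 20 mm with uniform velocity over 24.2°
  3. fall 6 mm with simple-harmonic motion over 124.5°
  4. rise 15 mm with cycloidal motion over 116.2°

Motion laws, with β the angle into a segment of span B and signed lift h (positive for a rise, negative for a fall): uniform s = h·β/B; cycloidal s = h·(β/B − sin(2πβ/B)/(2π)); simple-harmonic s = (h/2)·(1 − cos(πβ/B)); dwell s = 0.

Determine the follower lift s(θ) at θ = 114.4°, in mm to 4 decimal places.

seg 1 [0°–95.1°] dwell: s stays 0.0000
seg 2 [95.1°–119.3°] uniform, h=20: θ=114.4° here. β=19.3, B=24.2. 20·19.3/24.2 = 15.9504 → s = 15.9504

15.9504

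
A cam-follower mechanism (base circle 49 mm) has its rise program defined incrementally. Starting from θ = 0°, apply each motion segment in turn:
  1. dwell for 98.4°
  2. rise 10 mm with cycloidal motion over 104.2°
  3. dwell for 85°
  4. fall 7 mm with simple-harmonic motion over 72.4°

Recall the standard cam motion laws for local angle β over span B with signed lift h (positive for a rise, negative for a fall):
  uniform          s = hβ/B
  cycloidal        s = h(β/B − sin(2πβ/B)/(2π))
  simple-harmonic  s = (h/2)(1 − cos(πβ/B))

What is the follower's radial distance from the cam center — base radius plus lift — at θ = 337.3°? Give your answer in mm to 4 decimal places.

seg 1 [0°–98.4°] dwell: s stays 0.0000
seg 2 [98.4°–202.6°] cycloidal, h=10: full span → s += 10 → s = 10.0000
seg 3 [202.6°–287.6°] dwell: s stays 10.0000
seg 4 [287.6°–360°] simple-harmonic, h=-7: θ=337.3° here. β=49.7, B=72.4. -7/2·(1 − cos(π·0.6865)) = -5.4350 → s = 4.5650
radial distance = base radius + s = 49 + 4.5650 = 53.5650

53.5650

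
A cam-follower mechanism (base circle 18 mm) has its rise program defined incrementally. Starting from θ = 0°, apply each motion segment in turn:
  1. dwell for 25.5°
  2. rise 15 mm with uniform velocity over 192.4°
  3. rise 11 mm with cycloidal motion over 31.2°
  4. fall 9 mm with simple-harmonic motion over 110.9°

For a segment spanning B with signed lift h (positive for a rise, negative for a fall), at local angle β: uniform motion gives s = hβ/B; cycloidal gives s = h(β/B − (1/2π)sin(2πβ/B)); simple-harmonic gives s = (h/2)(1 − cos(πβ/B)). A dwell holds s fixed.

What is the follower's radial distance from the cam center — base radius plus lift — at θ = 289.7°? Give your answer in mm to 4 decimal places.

seg 1 [0°–25.5°] dwell: s stays 0.0000
seg 2 [25.5°–217.9°] uniform, h=15: full span → s += 15 → s = 15.0000
seg 3 [217.9°–249.1°] cycloidal, h=11: full span → s += 11 → s = 26.0000
seg 4 [249.1°–360°] simple-harmonic, h=-9: θ=289.7° here. β=40.6, B=110.9. -9/2·(1 − cos(π·0.3661)) = -2.6623 → s = 23.3377
radial distance = base radius + s = 18 + 23.3377 = 41.3377

41.3377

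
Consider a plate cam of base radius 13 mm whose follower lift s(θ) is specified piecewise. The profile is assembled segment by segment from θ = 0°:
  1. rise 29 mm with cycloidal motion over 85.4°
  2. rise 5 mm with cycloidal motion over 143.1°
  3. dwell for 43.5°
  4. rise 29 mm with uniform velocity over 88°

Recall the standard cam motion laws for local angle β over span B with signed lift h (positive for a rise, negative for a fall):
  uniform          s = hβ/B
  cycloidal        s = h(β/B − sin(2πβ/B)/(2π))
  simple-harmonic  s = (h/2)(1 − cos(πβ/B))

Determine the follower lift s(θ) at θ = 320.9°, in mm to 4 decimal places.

seg 1 [0°–85.4°] cycloidal, h=29: full span → s += 29 → s = 29.0000
seg 2 [85.4°–228.5°] cycloidal, h=5: full span → s += 5 → s = 34.0000
seg 3 [228.5°–272°] dwell: s stays 34.0000
seg 4 [272°–360°] uniform, h=29: θ=320.9° here. β=48.9, B=88. 29·48.9/88 = 16.1148 → s = 50.1148

50.1148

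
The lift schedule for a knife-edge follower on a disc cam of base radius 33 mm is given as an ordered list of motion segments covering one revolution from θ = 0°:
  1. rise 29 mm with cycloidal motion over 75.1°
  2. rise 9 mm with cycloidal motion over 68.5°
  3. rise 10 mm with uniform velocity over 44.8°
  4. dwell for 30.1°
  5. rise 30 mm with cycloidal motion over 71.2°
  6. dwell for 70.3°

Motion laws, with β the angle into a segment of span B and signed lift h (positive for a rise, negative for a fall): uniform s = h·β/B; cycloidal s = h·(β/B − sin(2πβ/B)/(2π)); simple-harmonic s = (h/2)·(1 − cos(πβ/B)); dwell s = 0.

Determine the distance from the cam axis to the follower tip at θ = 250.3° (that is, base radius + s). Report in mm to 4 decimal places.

seg 1 [0°–75.1°] cycloidal, h=29: full span → s += 29 → s = 29.0000
seg 2 [75.1°–143.6°] cycloidal, h=9: full span → s += 9 → s = 38.0000
seg 3 [143.6°–188.4°] uniform, h=10: full span → s += 10 → s = 48.0000
seg 4 [188.4°–218.5°] dwell: s stays 48.0000
seg 5 [218.5°–289.7°] cycloidal, h=30: θ=250.3° here. β=31.8, B=71.2. 30·(0.4466 − sin(2π·0.4466)/(2π)) = 11.8276 → s = 59.8276
radial distance = base radius + s = 33 + 59.8276 = 92.8276

92.8276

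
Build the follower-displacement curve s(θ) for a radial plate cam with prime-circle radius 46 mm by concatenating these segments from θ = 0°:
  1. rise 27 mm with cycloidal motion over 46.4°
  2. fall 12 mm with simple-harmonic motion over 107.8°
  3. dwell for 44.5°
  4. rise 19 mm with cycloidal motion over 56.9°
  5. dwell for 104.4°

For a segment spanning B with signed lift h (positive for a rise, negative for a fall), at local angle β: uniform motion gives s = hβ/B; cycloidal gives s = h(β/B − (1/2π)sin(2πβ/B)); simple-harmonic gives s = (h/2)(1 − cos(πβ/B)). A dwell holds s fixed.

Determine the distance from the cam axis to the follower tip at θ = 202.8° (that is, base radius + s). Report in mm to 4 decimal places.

seg 1 [0°–46.4°] cycloidal, h=27: full span → s += 27 → s = 27.0000
seg 2 [46.4°–154.2°] simple-harmonic, h=-12: full span → s += -12 → s = 15.0000
seg 3 [154.2°–198.7°] dwell: s stays 15.0000
seg 4 [198.7°–255.6°] cycloidal, h=19: θ=202.8° here. β=4.1, B=56.9. 19·(0.0721 − sin(2π·0.0721)/(2π)) = 0.0463 → s = 15.0463
radial distance = base radius + s = 46 + 15.0463 = 61.0463

61.0463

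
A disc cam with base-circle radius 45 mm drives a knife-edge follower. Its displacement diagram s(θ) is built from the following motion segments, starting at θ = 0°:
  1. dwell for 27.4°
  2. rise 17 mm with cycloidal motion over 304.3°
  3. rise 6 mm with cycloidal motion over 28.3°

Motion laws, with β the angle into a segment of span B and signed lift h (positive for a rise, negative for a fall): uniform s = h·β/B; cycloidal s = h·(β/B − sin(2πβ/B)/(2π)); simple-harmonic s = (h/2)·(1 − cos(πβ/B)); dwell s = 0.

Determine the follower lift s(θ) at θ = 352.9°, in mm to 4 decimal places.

seg 1 [0°–27.4°] dwell: s stays 0.0000
seg 2 [27.4°–331.7°] cycloidal, h=17: full span → s += 17 → s = 17.0000
seg 3 [331.7°–360°] cycloidal, h=6: θ=352.9° here. β=21.2, B=28.3. 6·(0.7491 − sin(2π·0.7491)/(2π)) = 5.4496 → s = 22.4496

22.4496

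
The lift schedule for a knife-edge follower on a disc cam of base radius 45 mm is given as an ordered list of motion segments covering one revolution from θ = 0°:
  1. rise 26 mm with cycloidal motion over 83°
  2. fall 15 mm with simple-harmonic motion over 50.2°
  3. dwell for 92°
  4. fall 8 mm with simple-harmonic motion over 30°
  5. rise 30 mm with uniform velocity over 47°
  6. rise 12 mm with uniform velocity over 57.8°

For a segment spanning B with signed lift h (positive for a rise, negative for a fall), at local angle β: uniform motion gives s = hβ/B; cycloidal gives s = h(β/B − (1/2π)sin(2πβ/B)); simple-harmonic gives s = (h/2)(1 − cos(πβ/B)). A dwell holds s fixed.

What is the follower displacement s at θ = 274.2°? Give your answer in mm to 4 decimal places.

seg 1 [0°–83°] cycloidal, h=26: full span → s += 26 → s = 26.0000
seg 2 [83°–133.2°] simple-harmonic, h=-15: full span → s += -15 → s = 11.0000
seg 3 [133.2°–225.2°] dwell: s stays 11.0000
seg 4 [225.2°–255.2°] simple-harmonic, h=-8: full span → s += -8 → s = 3.0000
seg 5 [255.2°–302.2°] uniform, h=30: θ=274.2° here. β=19, B=47. 30·19/47 = 12.1277 → s = 15.1277

15.1277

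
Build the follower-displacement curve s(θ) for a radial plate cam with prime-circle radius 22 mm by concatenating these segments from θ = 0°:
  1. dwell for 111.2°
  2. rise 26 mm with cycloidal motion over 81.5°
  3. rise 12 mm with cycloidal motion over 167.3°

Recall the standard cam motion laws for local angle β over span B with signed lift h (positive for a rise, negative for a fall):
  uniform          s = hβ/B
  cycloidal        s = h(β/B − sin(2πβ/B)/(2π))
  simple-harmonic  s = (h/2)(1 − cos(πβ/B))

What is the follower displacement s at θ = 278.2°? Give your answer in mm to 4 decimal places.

seg 1 [0°–111.2°] dwell: s stays 0.0000
seg 2 [111.2°–192.7°] cycloidal, h=26: full span → s += 26 → s = 26.0000
seg 3 [192.7°–360°] cycloidal, h=12: θ=278.2° here. β=85.5, B=167.3. 12·(0.5111 − sin(2π·0.5111)/(2π)) = 6.2653 → s = 32.2653

32.2653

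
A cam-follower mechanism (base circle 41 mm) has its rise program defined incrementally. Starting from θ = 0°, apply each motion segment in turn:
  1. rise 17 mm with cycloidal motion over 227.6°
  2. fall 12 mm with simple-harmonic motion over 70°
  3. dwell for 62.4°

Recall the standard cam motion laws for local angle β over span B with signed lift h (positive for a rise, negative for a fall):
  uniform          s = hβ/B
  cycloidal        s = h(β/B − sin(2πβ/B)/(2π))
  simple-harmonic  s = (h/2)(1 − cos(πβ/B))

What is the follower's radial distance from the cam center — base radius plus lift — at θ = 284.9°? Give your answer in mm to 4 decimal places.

seg 1 [0°–227.6°] cycloidal, h=17: full span → s += 17 → s = 17.0000
seg 2 [227.6°–297.6°] simple-harmonic, h=-12: θ=284.9° here. β=57.3, B=70. -12/2·(1 − cos(π·0.8186)) = -11.0515 → s = 5.9485
radial distance = base radius + s = 41 + 5.9485 = 46.9485

46.9485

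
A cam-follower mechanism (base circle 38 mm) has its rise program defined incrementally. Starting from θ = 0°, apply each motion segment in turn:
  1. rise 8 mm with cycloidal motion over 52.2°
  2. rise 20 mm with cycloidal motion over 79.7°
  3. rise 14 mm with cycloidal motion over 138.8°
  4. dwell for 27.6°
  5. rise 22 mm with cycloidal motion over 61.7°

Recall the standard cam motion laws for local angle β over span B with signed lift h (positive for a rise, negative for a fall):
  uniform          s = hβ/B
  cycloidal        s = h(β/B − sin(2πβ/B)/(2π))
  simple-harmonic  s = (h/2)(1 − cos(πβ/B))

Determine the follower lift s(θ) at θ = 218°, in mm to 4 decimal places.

seg 1 [0°–52.2°] cycloidal, h=8: full span → s += 8 → s = 8.0000
seg 2 [52.2°–131.9°] cycloidal, h=20: full span → s += 20 → s = 28.0000
seg 3 [131.9°–270.7°] cycloidal, h=14: θ=218° here. β=86.1, B=138.8. 14·(0.6203 − sin(2π·0.6203)/(2π)) = 10.2130 → s = 38.2130

38.2130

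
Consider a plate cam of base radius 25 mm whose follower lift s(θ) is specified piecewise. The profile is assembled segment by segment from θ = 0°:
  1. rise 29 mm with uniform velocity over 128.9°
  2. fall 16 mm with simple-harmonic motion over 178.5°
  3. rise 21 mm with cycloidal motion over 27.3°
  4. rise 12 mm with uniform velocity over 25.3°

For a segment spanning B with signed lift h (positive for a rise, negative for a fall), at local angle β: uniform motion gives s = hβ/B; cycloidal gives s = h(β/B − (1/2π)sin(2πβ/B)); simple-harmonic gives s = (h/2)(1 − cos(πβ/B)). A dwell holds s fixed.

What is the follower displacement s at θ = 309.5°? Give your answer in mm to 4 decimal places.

seg 1 [0°–128.9°] uniform, h=29: full span → s += 29 → s = 29.0000
seg 2 [128.9°–307.4°] simple-harmonic, h=-16: full span → s += -16 → s = 13.0000
seg 3 [307.4°–334.7°] cycloidal, h=21: θ=309.5° here. β=2.1, B=27.3. 21·(0.0769 − sin(2π·0.0769)/(2π)) = 0.0622 → s = 13.0622

13.0622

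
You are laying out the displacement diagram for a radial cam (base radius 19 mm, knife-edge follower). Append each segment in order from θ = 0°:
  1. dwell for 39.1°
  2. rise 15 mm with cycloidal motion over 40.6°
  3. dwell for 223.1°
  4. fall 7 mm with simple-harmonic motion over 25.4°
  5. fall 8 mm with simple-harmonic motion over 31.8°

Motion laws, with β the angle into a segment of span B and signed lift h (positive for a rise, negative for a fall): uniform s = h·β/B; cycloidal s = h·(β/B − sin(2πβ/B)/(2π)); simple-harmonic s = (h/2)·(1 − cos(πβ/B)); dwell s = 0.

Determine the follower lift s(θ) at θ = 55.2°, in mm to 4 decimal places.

seg 1 [0°–39.1°] dwell: s stays 0.0000
seg 2 [39.1°–79.7°] cycloidal, h=15: θ=55.2° here. β=16.1, B=40.6. 15·(0.3966 − sin(2π·0.3966)/(2π)) = 4.5035 → s = 4.5035

4.5035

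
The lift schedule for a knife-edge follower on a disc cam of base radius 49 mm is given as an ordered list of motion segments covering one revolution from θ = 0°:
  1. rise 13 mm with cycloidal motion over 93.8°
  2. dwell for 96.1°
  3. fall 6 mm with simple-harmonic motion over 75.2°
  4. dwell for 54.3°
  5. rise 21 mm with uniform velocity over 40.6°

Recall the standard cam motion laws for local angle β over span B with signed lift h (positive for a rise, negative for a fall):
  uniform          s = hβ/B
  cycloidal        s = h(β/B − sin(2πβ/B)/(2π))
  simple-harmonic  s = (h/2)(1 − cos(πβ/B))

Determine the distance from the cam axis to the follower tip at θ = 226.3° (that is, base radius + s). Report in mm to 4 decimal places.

seg 1 [0°–93.8°] cycloidal, h=13: full span → s += 13 → s = 13.0000
seg 2 [93.8°–189.9°] dwell: s stays 13.0000
seg 3 [189.9°–265.1°] simple-harmonic, h=-6: θ=226.3° here. β=36.4, B=75.2. -6/2·(1 − cos(π·0.4840)) = -2.8497 → s = 10.1503
radial distance = base radius + s = 49 + 10.1503 = 59.1503

59.1503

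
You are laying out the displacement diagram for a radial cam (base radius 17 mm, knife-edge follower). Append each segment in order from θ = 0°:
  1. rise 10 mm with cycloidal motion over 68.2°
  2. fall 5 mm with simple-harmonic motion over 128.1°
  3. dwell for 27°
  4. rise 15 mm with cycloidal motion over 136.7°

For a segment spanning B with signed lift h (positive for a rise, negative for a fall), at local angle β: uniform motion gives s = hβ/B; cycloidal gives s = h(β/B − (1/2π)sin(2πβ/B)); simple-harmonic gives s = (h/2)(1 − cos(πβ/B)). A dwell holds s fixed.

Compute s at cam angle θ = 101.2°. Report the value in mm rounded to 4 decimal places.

seg 1 [0°–68.2°] cycloidal, h=10: full span → s += 10 → s = 10.0000
seg 2 [68.2°–196.3°] simple-harmonic, h=-5: θ=101.2° here. β=33, B=128.1. -5/2·(1 − cos(π·0.2576)) = -0.7750 → s = 9.2250

9.2250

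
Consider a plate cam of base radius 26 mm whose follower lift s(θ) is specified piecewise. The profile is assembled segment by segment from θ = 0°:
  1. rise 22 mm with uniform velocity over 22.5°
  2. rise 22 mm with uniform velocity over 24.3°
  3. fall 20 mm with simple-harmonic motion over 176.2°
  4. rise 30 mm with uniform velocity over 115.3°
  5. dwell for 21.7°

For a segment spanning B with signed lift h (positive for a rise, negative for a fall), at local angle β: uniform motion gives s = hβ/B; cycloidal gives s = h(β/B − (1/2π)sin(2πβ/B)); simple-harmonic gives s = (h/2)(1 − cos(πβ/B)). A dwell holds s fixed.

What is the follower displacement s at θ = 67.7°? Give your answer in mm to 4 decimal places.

seg 1 [0°–22.5°] uniform, h=22: full span → s += 22 → s = 22.0000
seg 2 [22.5°–46.8°] uniform, h=22: full span → s += 22 → s = 44.0000
seg 3 [46.8°–223°] simple-harmonic, h=-20: θ=67.7° here. β=20.9, B=176.2. -20/2·(1 − cos(π·0.1186)) = -0.6863 → s = 43.3137

43.3137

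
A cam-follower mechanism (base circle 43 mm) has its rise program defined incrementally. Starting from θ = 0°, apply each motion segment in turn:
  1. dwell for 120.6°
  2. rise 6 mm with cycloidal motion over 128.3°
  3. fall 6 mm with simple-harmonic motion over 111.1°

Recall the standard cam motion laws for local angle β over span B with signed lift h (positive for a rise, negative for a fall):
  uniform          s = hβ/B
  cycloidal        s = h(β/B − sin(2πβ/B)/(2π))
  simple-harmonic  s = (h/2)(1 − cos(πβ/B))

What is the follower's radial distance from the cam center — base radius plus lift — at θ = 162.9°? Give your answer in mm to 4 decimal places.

seg 1 [0°–120.6°] dwell: s stays 0.0000
seg 2 [120.6°–248.9°] cycloidal, h=6: θ=162.9° here. β=42.3, B=128.3. 6·(0.3297 − sin(2π·0.3297)/(2π)) = 1.1405 → s = 1.1405
radial distance = base radius + s = 43 + 1.1405 = 44.1405

44.1405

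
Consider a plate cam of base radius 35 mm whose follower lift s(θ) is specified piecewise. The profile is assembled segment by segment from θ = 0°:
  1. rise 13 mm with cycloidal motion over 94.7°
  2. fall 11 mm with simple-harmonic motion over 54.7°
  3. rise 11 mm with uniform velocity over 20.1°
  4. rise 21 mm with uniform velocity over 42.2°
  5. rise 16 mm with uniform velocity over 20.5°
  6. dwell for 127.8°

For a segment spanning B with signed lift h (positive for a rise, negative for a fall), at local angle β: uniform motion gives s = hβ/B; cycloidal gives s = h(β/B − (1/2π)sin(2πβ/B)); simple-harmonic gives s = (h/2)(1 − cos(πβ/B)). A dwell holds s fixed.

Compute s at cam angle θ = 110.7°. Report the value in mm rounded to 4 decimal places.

seg 1 [0°–94.7°] cycloidal, h=13: full span → s += 13 → s = 13.0000
seg 2 [94.7°–149.4°] simple-harmonic, h=-11: θ=110.7° here. β=16, B=54.7. -11/2·(1 − cos(π·0.2925)) = -2.1633 → s = 10.8367

10.8367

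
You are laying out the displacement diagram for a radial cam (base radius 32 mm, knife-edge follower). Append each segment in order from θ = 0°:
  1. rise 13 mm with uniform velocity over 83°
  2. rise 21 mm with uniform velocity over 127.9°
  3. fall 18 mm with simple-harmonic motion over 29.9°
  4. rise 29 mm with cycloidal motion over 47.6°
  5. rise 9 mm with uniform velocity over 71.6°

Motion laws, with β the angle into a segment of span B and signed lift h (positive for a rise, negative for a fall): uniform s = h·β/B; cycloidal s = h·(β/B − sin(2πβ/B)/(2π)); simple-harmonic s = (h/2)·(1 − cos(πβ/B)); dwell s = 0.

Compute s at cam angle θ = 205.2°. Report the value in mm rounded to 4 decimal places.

seg 1 [0°–83°] uniform, h=13: full span → s += 13 → s = 13.0000
seg 2 [83°–210.9°] uniform, h=21: θ=205.2° here. β=122.2, B=127.9. 21·122.2/127.9 = 20.0641 → s = 33.0641

33.0641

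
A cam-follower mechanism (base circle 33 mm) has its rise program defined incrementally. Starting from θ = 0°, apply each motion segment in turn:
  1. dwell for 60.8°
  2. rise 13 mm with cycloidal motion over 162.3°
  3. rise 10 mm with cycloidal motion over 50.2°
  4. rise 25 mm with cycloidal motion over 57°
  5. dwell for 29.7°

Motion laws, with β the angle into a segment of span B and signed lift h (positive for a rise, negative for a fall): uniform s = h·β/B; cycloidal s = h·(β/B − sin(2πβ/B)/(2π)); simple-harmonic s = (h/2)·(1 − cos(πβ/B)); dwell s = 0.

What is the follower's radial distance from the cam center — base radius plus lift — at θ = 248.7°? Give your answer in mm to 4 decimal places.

seg 1 [0°–60.8°] dwell: s stays 0.0000
seg 2 [60.8°–223.1°] cycloidal, h=13: full span → s += 13 → s = 13.0000
seg 3 [223.1°–273.3°] cycloidal, h=10: θ=248.7° here. β=25.6, B=50.2. 10·(0.5100 − sin(2π·0.5100)/(2π)) = 5.1991 → s = 18.1991
radial distance = base radius + s = 33 + 18.1991 = 51.1991

51.1991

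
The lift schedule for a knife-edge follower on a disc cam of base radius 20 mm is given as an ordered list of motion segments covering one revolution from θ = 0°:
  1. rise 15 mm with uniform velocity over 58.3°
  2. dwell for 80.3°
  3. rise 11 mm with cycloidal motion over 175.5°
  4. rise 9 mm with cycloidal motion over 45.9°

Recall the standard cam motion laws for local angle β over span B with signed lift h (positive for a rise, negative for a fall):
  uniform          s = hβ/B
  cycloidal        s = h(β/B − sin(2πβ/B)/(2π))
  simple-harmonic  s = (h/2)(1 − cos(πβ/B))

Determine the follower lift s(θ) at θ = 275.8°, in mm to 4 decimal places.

seg 1 [0°–58.3°] uniform, h=15: full span → s += 15 → s = 15.0000
seg 2 [58.3°–138.6°] dwell: s stays 15.0000
seg 3 [138.6°–314.1°] cycloidal, h=11: θ=275.8° here. β=137.2, B=175.5. 11·(0.7818 − sin(2π·0.7818)/(2π)) = 10.3154 → s = 25.3154

25.3154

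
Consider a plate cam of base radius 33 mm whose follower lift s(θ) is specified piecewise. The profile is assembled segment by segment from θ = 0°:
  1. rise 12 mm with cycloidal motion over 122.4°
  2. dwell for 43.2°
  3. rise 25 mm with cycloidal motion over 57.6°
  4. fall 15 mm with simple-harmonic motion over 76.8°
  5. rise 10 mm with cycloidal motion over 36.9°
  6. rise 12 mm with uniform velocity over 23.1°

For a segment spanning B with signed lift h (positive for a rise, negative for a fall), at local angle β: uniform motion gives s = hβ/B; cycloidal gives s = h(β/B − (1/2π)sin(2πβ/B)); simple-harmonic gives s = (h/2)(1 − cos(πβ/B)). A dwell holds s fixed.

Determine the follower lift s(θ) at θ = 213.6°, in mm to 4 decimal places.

seg 1 [0°–122.4°] cycloidal, h=12: full span → s += 12 → s = 12.0000
seg 2 [122.4°–165.6°] dwell: s stays 12.0000
seg 3 [165.6°–223.2°] cycloidal, h=25: θ=213.6° here. β=48, B=57.6. 25·(0.8333 − sin(2π·0.8333)/(2π)) = 24.2791 → s = 36.2791

36.2791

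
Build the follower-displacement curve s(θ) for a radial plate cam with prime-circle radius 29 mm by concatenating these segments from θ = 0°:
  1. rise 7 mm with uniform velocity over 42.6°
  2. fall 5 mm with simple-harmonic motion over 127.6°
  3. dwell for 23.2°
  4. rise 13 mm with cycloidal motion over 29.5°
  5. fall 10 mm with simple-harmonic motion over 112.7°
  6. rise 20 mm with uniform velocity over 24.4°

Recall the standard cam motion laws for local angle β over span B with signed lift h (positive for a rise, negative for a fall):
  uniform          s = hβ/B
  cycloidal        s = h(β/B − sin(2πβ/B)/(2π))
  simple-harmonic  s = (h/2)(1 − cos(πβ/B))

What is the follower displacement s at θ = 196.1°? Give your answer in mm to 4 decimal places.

seg 1 [0°–42.6°] uniform, h=7: full span → s += 7 → s = 7.0000
seg 2 [42.6°–170.2°] simple-harmonic, h=-5: full span → s += -5 → s = 2.0000
seg 3 [170.2°–193.4°] dwell: s stays 2.0000
seg 4 [193.4°–222.9°] cycloidal, h=13: θ=196.1° here. β=2.7, B=29.5. 13·(0.0915 − sin(2π·0.0915)/(2π)) = 0.0645 → s = 2.0645

2.0645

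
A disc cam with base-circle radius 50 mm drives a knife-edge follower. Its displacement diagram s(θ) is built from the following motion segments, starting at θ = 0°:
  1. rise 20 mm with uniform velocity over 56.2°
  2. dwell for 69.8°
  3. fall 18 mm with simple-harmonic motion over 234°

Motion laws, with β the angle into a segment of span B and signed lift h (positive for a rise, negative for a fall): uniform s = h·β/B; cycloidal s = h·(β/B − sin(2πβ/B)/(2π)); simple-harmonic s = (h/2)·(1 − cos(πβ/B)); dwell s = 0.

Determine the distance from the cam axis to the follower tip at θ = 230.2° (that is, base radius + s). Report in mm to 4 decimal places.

seg 1 [0°–56.2°] uniform, h=20: full span → s += 20 → s = 20.0000
seg 2 [56.2°–126°] dwell: s stays 20.0000
seg 3 [126°–360°] simple-harmonic, h=-18: θ=230.2° here. β=104.2, B=234. -18/2·(1 − cos(π·0.4453)) = -7.4610 → s = 12.5390
radial distance = base radius + s = 50 + 12.5390 = 62.5390

62.5390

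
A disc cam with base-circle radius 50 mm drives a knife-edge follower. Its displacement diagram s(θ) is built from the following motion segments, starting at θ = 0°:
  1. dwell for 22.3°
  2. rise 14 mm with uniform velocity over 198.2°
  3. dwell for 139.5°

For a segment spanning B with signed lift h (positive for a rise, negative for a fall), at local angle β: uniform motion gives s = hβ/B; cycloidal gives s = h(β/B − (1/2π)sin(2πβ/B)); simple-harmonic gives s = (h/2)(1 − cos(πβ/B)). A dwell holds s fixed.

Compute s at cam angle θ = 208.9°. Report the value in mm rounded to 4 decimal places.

seg 1 [0°–22.3°] dwell: s stays 0.0000
seg 2 [22.3°–220.5°] uniform, h=14: θ=208.9° here. β=186.6, B=198.2. 14·186.6/198.2 = 13.1806 → s = 13.1806

13.1806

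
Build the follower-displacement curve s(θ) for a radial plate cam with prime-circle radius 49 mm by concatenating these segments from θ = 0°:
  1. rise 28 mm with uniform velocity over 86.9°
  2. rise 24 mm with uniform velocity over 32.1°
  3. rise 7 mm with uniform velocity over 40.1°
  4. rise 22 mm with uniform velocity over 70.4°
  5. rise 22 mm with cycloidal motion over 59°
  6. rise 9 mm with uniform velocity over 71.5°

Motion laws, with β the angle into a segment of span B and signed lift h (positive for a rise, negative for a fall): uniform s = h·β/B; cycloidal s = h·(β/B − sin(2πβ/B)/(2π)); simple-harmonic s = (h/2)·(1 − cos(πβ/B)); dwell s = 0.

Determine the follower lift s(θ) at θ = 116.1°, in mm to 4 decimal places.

seg 1 [0°–86.9°] uniform, h=28: full span → s += 28 → s = 28.0000
seg 2 [86.9°–119°] uniform, h=24: θ=116.1° here. β=29.2, B=32.1. 24·29.2/32.1 = 21.8318 → s = 49.8318

49.8318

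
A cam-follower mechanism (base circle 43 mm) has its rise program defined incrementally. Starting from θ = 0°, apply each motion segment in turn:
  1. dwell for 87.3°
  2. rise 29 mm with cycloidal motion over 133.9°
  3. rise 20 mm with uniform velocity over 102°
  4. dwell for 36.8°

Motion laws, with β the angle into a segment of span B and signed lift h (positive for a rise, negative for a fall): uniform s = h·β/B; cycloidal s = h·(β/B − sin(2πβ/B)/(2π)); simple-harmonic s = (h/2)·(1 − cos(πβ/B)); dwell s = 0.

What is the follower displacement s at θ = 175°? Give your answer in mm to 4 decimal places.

seg 1 [0°–87.3°] dwell: s stays 0.0000
seg 2 [87.3°–221.2°] cycloidal, h=29: θ=175° here. β=87.7, B=133.9. 29·(0.6550 − sin(2π·0.6550)/(2π)) = 22.8109 → s = 22.8109

22.8109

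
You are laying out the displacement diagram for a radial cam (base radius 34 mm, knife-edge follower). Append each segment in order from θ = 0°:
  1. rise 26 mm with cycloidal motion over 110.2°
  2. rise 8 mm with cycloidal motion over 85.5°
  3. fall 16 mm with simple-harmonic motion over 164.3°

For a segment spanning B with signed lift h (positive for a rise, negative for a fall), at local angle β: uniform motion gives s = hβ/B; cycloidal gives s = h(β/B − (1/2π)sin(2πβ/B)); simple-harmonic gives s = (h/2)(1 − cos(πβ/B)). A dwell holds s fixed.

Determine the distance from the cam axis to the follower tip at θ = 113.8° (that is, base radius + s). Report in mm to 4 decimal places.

seg 1 [0°–110.2°] cycloidal, h=26: full span → s += 26 → s = 26.0000
seg 2 [110.2°–195.7°] cycloidal, h=8: θ=113.8° here. β=3.6, B=85.5. 8·(0.0421 − sin(2π·0.0421)/(2π)) = 0.0039 → s = 26.0039
radial distance = base radius + s = 34 + 26.0039 = 60.0039

60.0039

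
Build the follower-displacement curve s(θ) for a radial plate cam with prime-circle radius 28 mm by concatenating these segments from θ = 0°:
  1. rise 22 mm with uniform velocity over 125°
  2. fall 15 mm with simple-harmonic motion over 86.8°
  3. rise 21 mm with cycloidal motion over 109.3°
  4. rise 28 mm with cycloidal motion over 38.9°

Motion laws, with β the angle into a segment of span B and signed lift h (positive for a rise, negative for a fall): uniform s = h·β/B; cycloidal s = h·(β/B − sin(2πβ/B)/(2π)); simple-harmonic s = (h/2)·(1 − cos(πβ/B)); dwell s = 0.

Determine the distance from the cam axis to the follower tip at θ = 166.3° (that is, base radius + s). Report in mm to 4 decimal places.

seg 1 [0°–125°] uniform, h=22: full span → s += 22 → s = 22.0000
seg 2 [125°–211.8°] simple-harmonic, h=-15: θ=166.3° here. β=41.3, B=86.8. -15/2·(1 − cos(π·0.4758)) = -6.9305 → s = 15.0695
radial distance = base radius + s = 28 + 15.0695 = 43.0695

43.0695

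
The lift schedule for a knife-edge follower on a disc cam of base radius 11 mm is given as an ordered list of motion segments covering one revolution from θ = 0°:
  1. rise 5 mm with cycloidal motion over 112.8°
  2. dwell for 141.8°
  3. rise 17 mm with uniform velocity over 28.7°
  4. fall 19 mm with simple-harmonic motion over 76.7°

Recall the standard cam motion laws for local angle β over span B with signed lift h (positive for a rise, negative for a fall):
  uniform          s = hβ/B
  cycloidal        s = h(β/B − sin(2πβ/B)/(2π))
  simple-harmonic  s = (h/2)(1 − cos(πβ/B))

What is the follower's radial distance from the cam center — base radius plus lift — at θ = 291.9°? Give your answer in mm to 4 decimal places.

seg 1 [0°–112.8°] cycloidal, h=5: full span → s += 5 → s = 5.0000
seg 2 [112.8°–254.6°] dwell: s stays 5.0000
seg 3 [254.6°–283.3°] uniform, h=17: full span → s += 17 → s = 22.0000
seg 4 [283.3°–360°] simple-harmonic, h=-19: θ=291.9° here. β=8.6, B=76.7. -19/2·(1 − cos(π·0.1121)) = -0.5833 → s = 21.4167
radial distance = base radius + s = 11 + 21.4167 = 32.4167

32.4167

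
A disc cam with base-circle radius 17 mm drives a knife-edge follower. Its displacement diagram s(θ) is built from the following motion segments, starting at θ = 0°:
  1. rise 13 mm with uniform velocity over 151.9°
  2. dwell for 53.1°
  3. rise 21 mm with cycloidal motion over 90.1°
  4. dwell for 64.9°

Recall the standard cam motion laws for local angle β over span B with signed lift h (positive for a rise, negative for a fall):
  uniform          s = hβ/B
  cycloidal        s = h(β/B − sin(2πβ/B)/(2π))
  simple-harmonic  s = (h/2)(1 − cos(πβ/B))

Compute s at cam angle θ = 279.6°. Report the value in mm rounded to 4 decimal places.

seg 1 [0°–151.9°] uniform, h=13: full span → s += 13 → s = 13.0000
seg 2 [151.9°–205°] dwell: s stays 13.0000
seg 3 [205°–295.1°] cycloidal, h=21: θ=279.6° here. β=74.6, B=90.1. 21·(0.8280 − sin(2π·0.8280)/(2π)) = 20.3365 → s = 33.3365

33.3365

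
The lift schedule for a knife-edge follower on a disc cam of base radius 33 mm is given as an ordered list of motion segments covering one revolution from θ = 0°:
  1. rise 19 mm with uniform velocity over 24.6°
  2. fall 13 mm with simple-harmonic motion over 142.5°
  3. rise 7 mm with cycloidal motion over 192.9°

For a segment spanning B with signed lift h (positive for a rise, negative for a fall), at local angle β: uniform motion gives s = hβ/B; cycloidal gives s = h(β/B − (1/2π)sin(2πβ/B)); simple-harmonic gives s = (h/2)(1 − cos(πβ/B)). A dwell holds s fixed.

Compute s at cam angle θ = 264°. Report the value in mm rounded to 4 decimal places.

seg 1 [0°–24.6°] uniform, h=19: full span → s += 19 → s = 19.0000
seg 2 [24.6°–167.1°] simple-harmonic, h=-13: full span → s += -13 → s = 6.0000
seg 3 [167.1°–360°] cycloidal, h=7: θ=264° here. β=96.9, B=192.9. 7·(0.5023 − sin(2π·0.5023)/(2π)) = 3.5327 → s = 9.5327

9.5327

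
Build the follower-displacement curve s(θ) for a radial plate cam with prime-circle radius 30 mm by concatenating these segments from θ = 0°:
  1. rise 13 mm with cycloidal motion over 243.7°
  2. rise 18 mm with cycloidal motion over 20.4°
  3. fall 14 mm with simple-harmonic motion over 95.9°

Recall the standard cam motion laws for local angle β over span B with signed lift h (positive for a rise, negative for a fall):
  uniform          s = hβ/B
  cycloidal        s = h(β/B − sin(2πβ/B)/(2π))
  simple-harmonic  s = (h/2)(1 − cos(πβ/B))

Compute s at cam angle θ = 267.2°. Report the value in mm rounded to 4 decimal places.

seg 1 [0°–243.7°] cycloidal, h=13: full span → s += 13 → s = 13.0000
seg 2 [243.7°–264.1°] cycloidal, h=18: full span → s += 18 → s = 31.0000
seg 3 [264.1°–360°] simple-harmonic, h=-14: θ=267.2° here. β=3.1, B=95.9. -14/2·(1 − cos(π·0.0323)) = -0.0361 → s = 30.9639

30.9639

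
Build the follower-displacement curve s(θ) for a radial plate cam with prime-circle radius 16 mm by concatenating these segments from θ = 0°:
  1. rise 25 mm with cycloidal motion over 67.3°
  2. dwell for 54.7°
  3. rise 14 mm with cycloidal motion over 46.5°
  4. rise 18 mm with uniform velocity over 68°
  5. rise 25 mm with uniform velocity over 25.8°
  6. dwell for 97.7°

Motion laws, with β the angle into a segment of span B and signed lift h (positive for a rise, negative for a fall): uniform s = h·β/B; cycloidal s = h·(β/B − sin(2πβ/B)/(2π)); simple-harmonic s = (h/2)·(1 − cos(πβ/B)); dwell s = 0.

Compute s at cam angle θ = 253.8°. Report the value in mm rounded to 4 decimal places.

seg 1 [0°–67.3°] cycloidal, h=25: full span → s += 25 → s = 25.0000
seg 2 [67.3°–122°] dwell: s stays 25.0000
seg 3 [122°–168.5°] cycloidal, h=14: full span → s += 14 → s = 39.0000
seg 4 [168.5°–236.5°] uniform, h=18: full span → s += 18 → s = 57.0000
seg 5 [236.5°–262.3°] uniform, h=25: θ=253.8° here. β=17.3, B=25.8. 25·17.3/25.8 = 16.7636 → s = 73.7636

73.7636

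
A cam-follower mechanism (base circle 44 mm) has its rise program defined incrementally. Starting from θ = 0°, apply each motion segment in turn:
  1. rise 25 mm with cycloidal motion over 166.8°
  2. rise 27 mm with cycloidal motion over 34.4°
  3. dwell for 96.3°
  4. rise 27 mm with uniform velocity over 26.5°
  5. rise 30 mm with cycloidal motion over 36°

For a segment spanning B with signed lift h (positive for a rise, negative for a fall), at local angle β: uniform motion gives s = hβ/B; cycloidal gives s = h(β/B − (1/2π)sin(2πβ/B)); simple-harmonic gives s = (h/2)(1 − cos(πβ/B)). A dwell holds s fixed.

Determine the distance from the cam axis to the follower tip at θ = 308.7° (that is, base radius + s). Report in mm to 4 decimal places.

seg 1 [0°–166.8°] cycloidal, h=25: full span → s += 25 → s = 25.0000
seg 2 [166.8°–201.2°] cycloidal, h=27: full span → s += 27 → s = 52.0000
seg 3 [201.2°–297.5°] dwell: s stays 52.0000
seg 4 [297.5°–324°] uniform, h=27: θ=308.7° here. β=11.2, B=26.5. 27·11.2/26.5 = 11.4113 → s = 63.4113
radial distance = base radius + s = 44 + 63.4113 = 107.4113

107.4113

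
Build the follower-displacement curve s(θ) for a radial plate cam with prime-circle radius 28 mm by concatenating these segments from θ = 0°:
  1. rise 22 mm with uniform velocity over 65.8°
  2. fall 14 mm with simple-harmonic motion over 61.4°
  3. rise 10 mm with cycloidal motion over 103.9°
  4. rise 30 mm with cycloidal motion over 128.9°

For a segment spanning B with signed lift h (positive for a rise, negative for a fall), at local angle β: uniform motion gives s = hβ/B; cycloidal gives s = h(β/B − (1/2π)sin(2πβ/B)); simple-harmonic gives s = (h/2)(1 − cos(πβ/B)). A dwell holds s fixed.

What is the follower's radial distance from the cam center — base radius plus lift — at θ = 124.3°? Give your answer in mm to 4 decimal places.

seg 1 [0°–65.8°] uniform, h=22: full span → s += 22 → s = 22.0000
seg 2 [65.8°–127.2°] simple-harmonic, h=-14: θ=124.3° here. β=58.5, B=61.4. -14/2·(1 − cos(π·0.9528)) = -13.9231 → s = 8.0769
radial distance = base radius + s = 28 + 8.0769 = 36.0769

36.0769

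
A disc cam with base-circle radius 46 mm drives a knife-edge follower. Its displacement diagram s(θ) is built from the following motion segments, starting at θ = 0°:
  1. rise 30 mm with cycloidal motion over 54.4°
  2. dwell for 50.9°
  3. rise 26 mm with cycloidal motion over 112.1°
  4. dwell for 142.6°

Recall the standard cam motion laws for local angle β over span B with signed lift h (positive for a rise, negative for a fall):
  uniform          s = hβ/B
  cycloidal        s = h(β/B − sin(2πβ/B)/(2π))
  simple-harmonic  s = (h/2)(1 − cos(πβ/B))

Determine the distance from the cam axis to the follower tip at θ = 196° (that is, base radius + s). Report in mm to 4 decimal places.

seg 1 [0°–54.4°] cycloidal, h=30: full span → s += 30 → s = 30.0000
seg 2 [54.4°–105.3°] dwell: s stays 30.0000
seg 3 [105.3°–217.4°] cycloidal, h=26: θ=196° here. β=90.7, B=112.1. 26·(0.8091 − sin(2π·0.8091)/(2π)) = 24.8926 → s = 54.8926
radial distance = base radius + s = 46 + 54.8926 = 100.8926

100.8926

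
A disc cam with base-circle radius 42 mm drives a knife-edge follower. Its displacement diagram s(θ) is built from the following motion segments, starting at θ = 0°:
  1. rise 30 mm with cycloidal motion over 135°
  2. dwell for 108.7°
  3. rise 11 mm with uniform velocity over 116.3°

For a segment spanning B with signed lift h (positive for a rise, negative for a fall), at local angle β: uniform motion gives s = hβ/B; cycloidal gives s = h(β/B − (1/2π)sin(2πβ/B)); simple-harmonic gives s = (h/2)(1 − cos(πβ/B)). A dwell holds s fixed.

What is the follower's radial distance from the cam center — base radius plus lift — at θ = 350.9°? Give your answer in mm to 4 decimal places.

seg 1 [0°–135°] cycloidal, h=30: full span → s += 30 → s = 30.0000
seg 2 [135°–243.7°] dwell: s stays 30.0000
seg 3 [243.7°–360°] uniform, h=11: θ=350.9° here. β=107.2, B=116.3. 11·107.2/116.3 = 10.1393 → s = 40.1393
radial distance = base radius + s = 42 + 40.1393 = 82.1393

82.1393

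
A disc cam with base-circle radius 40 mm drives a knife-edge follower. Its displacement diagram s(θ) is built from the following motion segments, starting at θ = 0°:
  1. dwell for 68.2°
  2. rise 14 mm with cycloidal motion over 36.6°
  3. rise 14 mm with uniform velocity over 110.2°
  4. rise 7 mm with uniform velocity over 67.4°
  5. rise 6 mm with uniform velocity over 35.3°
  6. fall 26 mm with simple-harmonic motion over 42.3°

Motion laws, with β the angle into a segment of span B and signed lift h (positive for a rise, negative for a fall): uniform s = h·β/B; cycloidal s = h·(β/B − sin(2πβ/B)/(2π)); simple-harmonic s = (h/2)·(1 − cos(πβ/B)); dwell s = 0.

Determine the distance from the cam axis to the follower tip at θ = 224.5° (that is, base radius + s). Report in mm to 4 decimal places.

seg 1 [0°–68.2°] dwell: s stays 0.0000
seg 2 [68.2°–104.8°] cycloidal, h=14: full span → s += 14 → s = 14.0000
seg 3 [104.8°–215°] uniform, h=14: full span → s += 14 → s = 28.0000
seg 4 [215°–282.4°] uniform, h=7: θ=224.5° here. β=9.5, B=67.4. 7·9.5/67.4 = 0.9866 → s = 28.9866
radial distance = base radius + s = 40 + 28.9866 = 68.9866

68.9866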